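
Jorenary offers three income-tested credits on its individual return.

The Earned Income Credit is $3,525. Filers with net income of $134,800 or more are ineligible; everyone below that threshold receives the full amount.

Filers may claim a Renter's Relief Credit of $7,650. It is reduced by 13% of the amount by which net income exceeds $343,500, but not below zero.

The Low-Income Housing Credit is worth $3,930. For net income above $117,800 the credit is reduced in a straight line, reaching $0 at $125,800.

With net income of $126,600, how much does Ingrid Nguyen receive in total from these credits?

$11,175

Earned Income Credit: $126,600 is below the $134,800 cutoff, so the full $3,525 applies.
Renter's Relief Credit: $126,600 is at or below the $343,500 threshold, so the full $7,650 applies.
Low-Income Housing Credit: $126,600 is at or above $125,800, so the credit is $0.
Total: $3,525 + $7,650 + $0 = $11,175.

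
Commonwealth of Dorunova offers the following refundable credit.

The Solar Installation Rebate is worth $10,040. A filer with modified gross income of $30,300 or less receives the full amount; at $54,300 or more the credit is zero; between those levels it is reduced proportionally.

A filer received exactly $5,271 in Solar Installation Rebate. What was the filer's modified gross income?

$5,271 is 5,271/10,040 of the full $10,040, so 4,769/10,040 of the $24,000 range has been used: income = $30,300 + $24,000 × 4,769/10,040 = $41,700.

$41,700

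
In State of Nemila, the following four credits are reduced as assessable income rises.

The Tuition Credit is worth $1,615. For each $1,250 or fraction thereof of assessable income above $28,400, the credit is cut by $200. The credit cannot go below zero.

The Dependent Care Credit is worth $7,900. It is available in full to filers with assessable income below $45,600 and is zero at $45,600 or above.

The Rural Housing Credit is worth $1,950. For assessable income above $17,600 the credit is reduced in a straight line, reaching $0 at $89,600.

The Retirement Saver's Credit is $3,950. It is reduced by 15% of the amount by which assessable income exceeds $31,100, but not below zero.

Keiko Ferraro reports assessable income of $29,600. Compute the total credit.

$14,890

Tuition Credit: income exceeds $28,400 by $1,200, which is 1 full-or-partial $1,250 increment; reduction = 1 × $200 = $200, leaving $1,415.
Dependent Care Credit: $29,600 is below the $45,600 cutoff, so the full $7,900 applies.
Rural Housing Credit: $29,600 is $12,000 into a $72,000 phase-out range, leaving 60,000/72,000 of the credit: $1,950 × 60,000/72,000 = $1,625.
Retirement Saver's Credit: $29,600 is at or below the $31,100 threshold, so the full $3,950 applies.
Total: $1,415 + $7,900 + $1,625 + $3,950 = $14,890.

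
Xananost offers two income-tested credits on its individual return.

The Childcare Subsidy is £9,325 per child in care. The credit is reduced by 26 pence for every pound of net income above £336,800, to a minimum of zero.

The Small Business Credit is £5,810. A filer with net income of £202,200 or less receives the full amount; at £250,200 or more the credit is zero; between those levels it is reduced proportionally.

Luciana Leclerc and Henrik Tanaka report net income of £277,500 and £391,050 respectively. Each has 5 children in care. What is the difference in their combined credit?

£14,105

Luciana (£277,500): Childcare Subsidy: base = 5 × £9,325 = £46,625. £277,500 is at or below the £336,800 threshold, so the full £46,625 applies. Small Business Credit: £277,500 is at or above £250,200, so the credit is £0. total £46,625 + £0 = £46,625
Henrik (£391,050): Childcare Subsidy: base = 5 × £9,325 = £46,625. 26% of the £54,250 excess over £336,800 is £14,105; credit = £46,625 − £14,105 = £32,520. Small Business Credit: £391,050 is at or above £250,200, so the credit is £0. total £32,520 + £0 = £32,520
Difference: |£46,625 − £32,520| = £14,105.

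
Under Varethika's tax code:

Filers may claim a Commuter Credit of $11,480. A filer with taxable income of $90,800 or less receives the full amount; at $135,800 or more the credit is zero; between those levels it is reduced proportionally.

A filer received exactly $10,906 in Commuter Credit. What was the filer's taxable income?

$10,906 is 10,906/11,480 of the full $11,480, so 574/11,480 of the $45,000 range has been used: income = $90,800 + $45,000 × 574/11,480 = $93,050.

$93,050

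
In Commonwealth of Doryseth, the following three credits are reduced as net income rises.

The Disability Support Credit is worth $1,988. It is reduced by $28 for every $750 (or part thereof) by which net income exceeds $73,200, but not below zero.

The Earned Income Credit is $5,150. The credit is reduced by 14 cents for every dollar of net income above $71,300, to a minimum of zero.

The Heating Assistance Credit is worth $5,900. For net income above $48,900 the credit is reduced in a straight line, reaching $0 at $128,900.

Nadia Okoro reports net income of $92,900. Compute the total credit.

$6,013

Disability Support Credit: income exceeds $73,200 by $19,700, which is 27 full-or-partial $750 increments; reduction = 27 × $28 = $756, leaving $1,232.
Earned Income Credit: 14% of the $21,600 excess over $71,300 is $3,024; credit = $5,150 − $3,024 = $2,126.
Heating Assistance Credit: $92,900 is $44,000 into a $80,000 phase-out range, leaving 36,000/80,000 of the credit: $5,900 × 36,000/80,000 = $2,655.
Total: $1,232 + $2,126 + $2,655 = $6,013.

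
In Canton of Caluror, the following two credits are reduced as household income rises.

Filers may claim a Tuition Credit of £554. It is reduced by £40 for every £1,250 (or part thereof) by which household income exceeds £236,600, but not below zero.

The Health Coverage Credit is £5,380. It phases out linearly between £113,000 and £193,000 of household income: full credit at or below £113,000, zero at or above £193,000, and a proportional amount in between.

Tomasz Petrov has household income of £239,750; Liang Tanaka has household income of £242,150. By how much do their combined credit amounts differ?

£80

Tomasz (£239,750): Tuition Credit: income exceeds £236,600 by £3,150, which is 3 full-or-partial £1,250 increments; reduction = 3 × £40 = £120, leaving £434. Health Coverage Credit: £239,750 is at or above £193,000, so the credit is £0. total £434 + £0 = £434
Liang (£242,150): Tuition Credit: income exceeds £236,600 by £5,550, which is 5 full-or-partial £1,250 increments; reduction = 5 × £40 = £200, leaving £354. Health Coverage Credit: £242,150 is at or above £193,000, so the credit is £0. total £354 + £0 = £354
Difference: |£434 − £354| = £80.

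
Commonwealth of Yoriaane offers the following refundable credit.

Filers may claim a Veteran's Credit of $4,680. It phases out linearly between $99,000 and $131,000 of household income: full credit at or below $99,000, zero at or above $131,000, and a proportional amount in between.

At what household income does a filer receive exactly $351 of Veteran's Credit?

$351 is 351/4,680 of the full $4,680, so 4,329/4,680 of the $32,000 range has been used: income = $99,000 + $32,000 × 4,329/4,680 = $128,600.

$128,600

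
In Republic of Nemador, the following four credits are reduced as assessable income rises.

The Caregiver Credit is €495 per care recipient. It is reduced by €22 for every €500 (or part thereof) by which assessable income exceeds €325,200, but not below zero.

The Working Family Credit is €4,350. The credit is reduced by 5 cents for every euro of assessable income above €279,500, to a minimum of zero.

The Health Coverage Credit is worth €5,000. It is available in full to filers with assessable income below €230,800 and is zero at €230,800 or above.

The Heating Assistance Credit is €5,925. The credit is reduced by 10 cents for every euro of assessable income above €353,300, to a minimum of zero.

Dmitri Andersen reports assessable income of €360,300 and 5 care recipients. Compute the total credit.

Caregiver Credit: base = 5 × €495 = €2,475. income exceeds €325,200 by €35,100, which is 71 full-or-partial €500 increments; reduction = 71 × €22 = €1,562, leaving €913.
Working Family Credit: 5% of the €80,800 excess over €279,500 is €4,040; credit = €4,350 − €4,040 = €310.
Health Coverage Credit: €360,300 meets or exceeds the €230,800 cutoff, so the credit is €0.
Heating Assistance Credit: 10% of the €7,000 excess over €353,300 is €700; credit = €5,925 − €700 = €5,225.
Total: €913 + €310 + €0 + €5,225 = €6,448.

€6,448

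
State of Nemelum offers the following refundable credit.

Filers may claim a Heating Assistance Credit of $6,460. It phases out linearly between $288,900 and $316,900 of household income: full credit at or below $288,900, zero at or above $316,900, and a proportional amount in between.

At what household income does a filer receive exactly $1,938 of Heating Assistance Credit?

$1,938 is 1,938/6,460 of the full $6,460, so 4,522/6,460 of the $28,000 range has been used: income = $288,900 + $28,000 × 4,522/6,460 = $308,500.

$308,500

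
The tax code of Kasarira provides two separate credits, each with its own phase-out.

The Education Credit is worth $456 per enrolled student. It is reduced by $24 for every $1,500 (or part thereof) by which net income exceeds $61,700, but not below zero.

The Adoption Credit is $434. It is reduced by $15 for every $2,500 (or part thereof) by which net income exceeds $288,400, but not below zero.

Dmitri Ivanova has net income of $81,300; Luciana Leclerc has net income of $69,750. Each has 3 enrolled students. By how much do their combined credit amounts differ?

Dmitri ($81,300): Education Credit: base = 3 × $456 = $1,368. income exceeds $61,700 by $19,600, which is 14 full-or-partial $1,500 increments; reduction = 14 × $24 = $336, leaving $1,032. Adoption Credit: $81,300 is at or below the $288,400 threshold, so the full $434 applies. total $1,032 + $434 = $1,466
Luciana ($69,750): Education Credit: base = 3 × $456 = $1,368. income exceeds $61,700 by $8,050, which is 6 full-or-partial $1,500 increments; reduction = 6 × $24 = $144, leaving $1,224. Adoption Credit: $69,750 is at or below the $288,400 threshold, so the full $434 applies. total $1,224 + $434 = $1,658
Difference: |$1,466 − $1,658| = $192.

$192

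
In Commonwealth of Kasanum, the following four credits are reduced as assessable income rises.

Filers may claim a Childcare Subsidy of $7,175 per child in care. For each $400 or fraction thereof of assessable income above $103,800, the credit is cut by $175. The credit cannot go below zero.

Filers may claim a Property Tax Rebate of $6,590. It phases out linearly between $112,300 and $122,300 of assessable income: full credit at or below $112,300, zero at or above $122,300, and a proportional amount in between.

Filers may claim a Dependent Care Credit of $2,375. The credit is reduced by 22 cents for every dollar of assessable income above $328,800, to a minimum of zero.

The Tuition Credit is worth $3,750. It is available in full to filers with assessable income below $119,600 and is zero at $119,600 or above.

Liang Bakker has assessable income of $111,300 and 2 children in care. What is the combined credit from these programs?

Childcare Subsidy: base = 2 × $7,175 = $14,350. income exceeds $103,800 by $7,500, which is 19 full-or-partial $400 increments; reduction = 19 × $175 = $3,325, leaving $11,025.
Property Tax Rebate: $111,300 is at or below the $112,300 threshold, so the full $6,590 applies.
Dependent Care Credit: $111,300 is at or below the $328,800 threshold, so the full $2,375 applies.
Tuition Credit: $111,300 is below the $119,600 cutoff, so the full $3,750 applies.
Total: $11,025 + $6,590 + $2,375 + $3,750 = $23,740.

$23,740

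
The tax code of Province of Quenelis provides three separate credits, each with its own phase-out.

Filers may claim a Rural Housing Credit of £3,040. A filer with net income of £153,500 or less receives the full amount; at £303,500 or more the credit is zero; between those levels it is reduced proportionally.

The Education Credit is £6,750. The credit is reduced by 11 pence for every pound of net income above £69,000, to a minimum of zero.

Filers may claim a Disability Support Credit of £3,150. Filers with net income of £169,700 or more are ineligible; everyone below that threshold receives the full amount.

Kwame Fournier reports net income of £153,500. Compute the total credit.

Rural Housing Credit: £153,500 is at or below the £153,500 threshold, so the full £3,040 applies.
Education Credit: 11% of the £84,500 excess over £69,000 is £9,295 ≥ base, so the credit is £0.
Disability Support Credit: £153,500 is below the £169,700 cutoff, so the full £3,150 applies.
Total: £3,040 + £0 + £3,150 = £6,190.

£6,190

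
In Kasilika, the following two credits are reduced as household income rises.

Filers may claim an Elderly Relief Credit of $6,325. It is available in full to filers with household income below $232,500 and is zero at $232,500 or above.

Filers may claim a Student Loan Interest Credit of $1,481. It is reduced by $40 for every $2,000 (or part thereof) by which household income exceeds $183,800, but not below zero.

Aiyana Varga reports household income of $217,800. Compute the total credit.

Elderly Relief Credit: $217,800 is below the $232,500 cutoff, so the full $6,325 applies.
Student Loan Interest Credit: income exceeds $183,800 by $34,000, which is 17 full-or-partial $2,000 increments; reduction = 17 × $40 = $680, leaving $801.
Total: $6,325 + $801 = $7,126.

$7,126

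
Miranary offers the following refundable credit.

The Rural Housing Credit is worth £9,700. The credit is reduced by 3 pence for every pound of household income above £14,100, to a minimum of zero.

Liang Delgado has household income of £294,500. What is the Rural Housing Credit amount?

Rural Housing Credit: 3% of the £280,400 excess over £14,100 is £8,412; credit = £9,700 − £8,412 = £1,288.

£1,288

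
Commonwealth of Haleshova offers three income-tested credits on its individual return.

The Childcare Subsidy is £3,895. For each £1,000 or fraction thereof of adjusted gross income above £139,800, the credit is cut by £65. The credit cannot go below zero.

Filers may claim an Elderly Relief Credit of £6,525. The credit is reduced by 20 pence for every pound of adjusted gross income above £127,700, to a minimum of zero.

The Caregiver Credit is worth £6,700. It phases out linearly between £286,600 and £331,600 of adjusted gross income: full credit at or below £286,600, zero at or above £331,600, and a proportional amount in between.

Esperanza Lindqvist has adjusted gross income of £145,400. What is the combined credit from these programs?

Childcare Subsidy: income exceeds £139,800 by £5,600, which is 6 full-or-partial £1,000 increments; reduction = 6 × £65 = £390, leaving £3,505.
Elderly Relief Credit: 20% of the £17,700 excess over £127,700 is £3,540; credit = £6,525 − £3,540 = £2,985.
Caregiver Credit: £145,400 is at or below the £286,600 threshold, so the full £6,700 applies.
Total: £3,505 + £2,985 + £6,700 = £13,190.

£13,190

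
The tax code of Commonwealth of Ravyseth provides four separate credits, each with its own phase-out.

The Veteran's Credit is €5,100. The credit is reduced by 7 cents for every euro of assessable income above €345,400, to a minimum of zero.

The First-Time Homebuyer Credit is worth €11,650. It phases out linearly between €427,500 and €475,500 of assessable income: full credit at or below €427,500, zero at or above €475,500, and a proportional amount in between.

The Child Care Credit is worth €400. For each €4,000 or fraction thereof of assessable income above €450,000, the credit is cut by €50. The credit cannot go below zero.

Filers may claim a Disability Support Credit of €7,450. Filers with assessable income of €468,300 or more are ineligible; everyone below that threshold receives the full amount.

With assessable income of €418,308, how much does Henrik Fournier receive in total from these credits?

Veteran's Credit: 7% of the €72,908 excess over €345,400 is €5,103.56 ≥ base, so the credit is €0.
First-Time Homebuyer Credit: €418,308 is at or below the €427,500 threshold, so the full €11,650 applies.
Child Care Credit: €418,308 is at or below the €450,000 threshold, so the full €400 applies.
Disability Support Credit: €418,308 is below the €468,300 cutoff, so the full €7,450 applies.
Total: €0 + €11,650 + €400 + €7,450 = €19,500.

€19,500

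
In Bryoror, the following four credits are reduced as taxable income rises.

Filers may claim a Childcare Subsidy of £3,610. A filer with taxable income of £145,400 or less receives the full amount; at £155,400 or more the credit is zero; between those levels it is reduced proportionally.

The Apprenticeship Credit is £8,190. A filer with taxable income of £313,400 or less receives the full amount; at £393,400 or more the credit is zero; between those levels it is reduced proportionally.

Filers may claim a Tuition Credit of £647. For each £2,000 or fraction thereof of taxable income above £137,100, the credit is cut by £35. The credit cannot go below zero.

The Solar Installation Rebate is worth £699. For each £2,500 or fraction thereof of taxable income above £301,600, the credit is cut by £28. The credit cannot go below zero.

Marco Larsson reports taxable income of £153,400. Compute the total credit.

£9,943

Childcare Subsidy: £153,400 is £8,000 into a £10,000 phase-out range, leaving 2,000/10,000 of the credit: £3,610 × 2,000/10,000 = £722.
Apprenticeship Credit: £153,400 is at or below the £313,400 threshold, so the full £8,190 applies.
Tuition Credit: income exceeds £137,100 by £16,300, which is 9 full-or-partial £2,000 increments; reduction = 9 × £35 = £315, leaving £332.
Solar Installation Rebate: £153,400 is at or below the £301,600 threshold, so the full £699 applies.
Total: £722 + £8,190 + £332 + £699 = £9,943.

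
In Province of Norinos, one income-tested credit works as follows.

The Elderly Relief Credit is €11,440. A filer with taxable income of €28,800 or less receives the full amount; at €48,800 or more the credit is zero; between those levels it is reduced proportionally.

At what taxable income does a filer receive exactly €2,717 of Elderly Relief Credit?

€44,050

€2,717 is 2,717/11,440 of the full €11,440, so 8,723/11,440 of the €20,000 range has been used: income = €28,800 + €20,000 × 8,723/11,440 = €44,050.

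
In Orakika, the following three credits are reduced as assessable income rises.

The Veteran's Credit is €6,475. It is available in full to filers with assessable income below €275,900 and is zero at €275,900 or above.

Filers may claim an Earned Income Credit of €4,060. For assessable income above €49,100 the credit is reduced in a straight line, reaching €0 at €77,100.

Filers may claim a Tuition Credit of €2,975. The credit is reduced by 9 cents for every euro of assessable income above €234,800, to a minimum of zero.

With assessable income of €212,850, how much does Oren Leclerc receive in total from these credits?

€9,450

Veteran's Credit: €212,850 is below the €275,900 cutoff, so the full €6,475 applies.
Earned Income Credit: €212,850 is at or above €77,100, so the credit is €0.
Tuition Credit: €212,850 is at or below the €234,800 threshold, so the full €2,975 applies.
Total: €6,475 + €0 + €2,975 = €9,450.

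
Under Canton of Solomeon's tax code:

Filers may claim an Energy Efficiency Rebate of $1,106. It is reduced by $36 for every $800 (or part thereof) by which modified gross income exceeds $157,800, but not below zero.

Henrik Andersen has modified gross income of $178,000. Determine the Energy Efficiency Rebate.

$170

Energy Efficiency Rebate: income exceeds $157,800 by $20,200, which is 26 full-or-partial $800 increments; reduction = 26 × $36 = $936, leaving $170.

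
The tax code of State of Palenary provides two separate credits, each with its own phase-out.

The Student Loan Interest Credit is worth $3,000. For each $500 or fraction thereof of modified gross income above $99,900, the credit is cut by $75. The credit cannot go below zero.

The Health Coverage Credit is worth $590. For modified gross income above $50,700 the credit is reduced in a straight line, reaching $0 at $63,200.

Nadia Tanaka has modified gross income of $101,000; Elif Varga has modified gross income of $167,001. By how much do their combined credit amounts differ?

Nadia ($101,000): Student Loan Interest Credit: income exceeds $99,900 by $1,100, which is 3 full-or-partial $500 increments; reduction = 3 × $75 = $225, leaving $2,775. Health Coverage Credit: $101,000 is at or above $63,200, so the credit is $0. total $2,775 + $0 = $2,775
Elif ($167,001): Student Loan Interest Credit: income exceeds $99,900 by $67,101 → 135 increments × $75 = $10,125 ≥ base, so the credit is $0. Health Coverage Credit: $167,001 is at or above $63,200, so the credit is $0. total $0 + $0 = $0
Difference: |$2,775 − $0| = $2,775.

$2,775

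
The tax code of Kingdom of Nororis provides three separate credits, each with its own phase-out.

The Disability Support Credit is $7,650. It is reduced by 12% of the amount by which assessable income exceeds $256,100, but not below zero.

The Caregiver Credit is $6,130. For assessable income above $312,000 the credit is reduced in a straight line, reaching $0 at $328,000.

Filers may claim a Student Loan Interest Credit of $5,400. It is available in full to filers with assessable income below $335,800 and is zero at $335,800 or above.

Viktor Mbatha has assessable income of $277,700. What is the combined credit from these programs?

$16,588

Disability Support Credit: 12% of the $21,600 excess over $256,100 is $2,592; credit = $7,650 − $2,592 = $5,058.
Caregiver Credit: $277,700 is at or below the $312,000 threshold, so the full $6,130 applies.
Student Loan Interest Credit: $277,700 is below the $335,800 cutoff, so the full $5,400 applies.
Total: $5,058 + $6,130 + $5,400 = $16,588.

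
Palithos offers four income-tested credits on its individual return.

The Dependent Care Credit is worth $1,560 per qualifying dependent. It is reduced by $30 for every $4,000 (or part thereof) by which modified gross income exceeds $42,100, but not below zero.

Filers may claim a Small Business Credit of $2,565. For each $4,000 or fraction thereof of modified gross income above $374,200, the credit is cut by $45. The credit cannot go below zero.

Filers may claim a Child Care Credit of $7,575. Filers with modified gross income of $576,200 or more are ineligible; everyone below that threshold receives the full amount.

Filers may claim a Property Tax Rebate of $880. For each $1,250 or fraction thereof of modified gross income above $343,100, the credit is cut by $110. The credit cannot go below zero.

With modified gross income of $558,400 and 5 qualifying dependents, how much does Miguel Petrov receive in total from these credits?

Dependent Care Credit: base = 5 × $1,560 = $7,800. income exceeds $42,100 by $516,300, which is 130 full-or-partial $4,000 increments; reduction = 130 × $30 = $3,900, leaving $3,900.
Small Business Credit: income exceeds $374,200 by $184,200, which is 47 full-or-partial $4,000 increments; reduction = 47 × $45 = $2,115, leaving $450.
Child Care Credit: $558,400 is below the $576,200 cutoff, so the full $7,575 applies.
Property Tax Rebate: income exceeds $343,100 by $215,300 → 173 increments × $110 = $19,030 ≥ base, so the credit is $0.
Total: $3,900 + $450 + $7,575 + $0 = $11,925.

$11,925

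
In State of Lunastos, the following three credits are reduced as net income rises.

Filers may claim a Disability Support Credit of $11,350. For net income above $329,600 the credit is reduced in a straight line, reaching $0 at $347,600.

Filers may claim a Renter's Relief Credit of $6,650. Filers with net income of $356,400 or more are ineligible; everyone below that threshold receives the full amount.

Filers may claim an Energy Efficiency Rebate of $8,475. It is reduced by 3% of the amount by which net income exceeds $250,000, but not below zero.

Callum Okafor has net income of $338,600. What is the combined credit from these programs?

$18,142

Disability Support Credit: $338,600 is $9,000 into a $18,000 phase-out range, leaving 9,000/18,000 of the credit: $11,350 × 9,000/18,000 = $5,675.
Renter's Relief Credit: $338,600 is below the $356,400 cutoff, so the full $6,650 applies.
Energy Efficiency Rebate: 3% of the $88,600 excess over $250,000 is $2,658; credit = $8,475 − $2,658 = $5,817.
Total: $5,675 + $6,650 + $5,817 = $18,142.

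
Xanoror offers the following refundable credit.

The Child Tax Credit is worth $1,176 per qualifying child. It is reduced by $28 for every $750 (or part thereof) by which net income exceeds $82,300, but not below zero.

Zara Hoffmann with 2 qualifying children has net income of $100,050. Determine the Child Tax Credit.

$1,680

Child Tax Credit: base = 2 × $1,176 = $2,352. income exceeds $82,300 by $17,750, which is 24 full-or-partial $750 increments; reduction = 24 × $28 = $672, leaving $1,680.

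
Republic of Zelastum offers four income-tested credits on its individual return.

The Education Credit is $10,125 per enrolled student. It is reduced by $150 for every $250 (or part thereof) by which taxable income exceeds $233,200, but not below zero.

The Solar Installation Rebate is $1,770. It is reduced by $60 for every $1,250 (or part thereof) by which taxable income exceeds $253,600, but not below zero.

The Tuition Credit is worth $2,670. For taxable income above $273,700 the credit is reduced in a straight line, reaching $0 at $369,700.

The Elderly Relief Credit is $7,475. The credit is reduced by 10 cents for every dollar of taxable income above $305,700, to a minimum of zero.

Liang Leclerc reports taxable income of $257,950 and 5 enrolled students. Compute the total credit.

$47,450

Education Credit: base = 5 × $10,125 = $50,625. income exceeds $233,200 by $24,750, which is 99 full-or-partial $250 increments; reduction = 99 × $150 = $14,850, leaving $35,775.
Solar Installation Rebate: income exceeds $253,600 by $4,350, which is 4 full-or-partial $1,250 increments; reduction = 4 × $60 = $240, leaving $1,530.
Tuition Credit: $257,950 is at or below the $273,700 threshold, so the full $2,670 applies.
Elderly Relief Credit: $257,950 is at or below the $305,700 threshold, so the full $7,475 applies.
Total: $35,775 + $1,530 + $2,670 + $7,475 = $47,450.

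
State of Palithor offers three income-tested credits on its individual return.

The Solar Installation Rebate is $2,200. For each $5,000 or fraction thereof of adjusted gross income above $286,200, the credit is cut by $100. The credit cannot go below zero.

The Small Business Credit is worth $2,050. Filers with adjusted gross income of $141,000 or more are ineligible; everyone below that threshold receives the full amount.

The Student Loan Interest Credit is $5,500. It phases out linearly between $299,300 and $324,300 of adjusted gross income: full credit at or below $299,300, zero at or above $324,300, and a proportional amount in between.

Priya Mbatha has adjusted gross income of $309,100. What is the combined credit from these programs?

Solar Installation Rebate: income exceeds $286,200 by $22,900, which is 5 full-or-partial $5,000 increments; reduction = 5 × $100 = $500, leaving $1,700.
Small Business Credit: $309,100 meets or exceeds the $141,000 cutoff, so the credit is $0.
Student Loan Interest Credit: $309,100 is $9,800 into a $25,000 phase-out range, leaving 15,200/25,000 of the credit: $5,500 × 15,200/25,000 = $3,344.
Total: $1,700 + $0 + $3,344 = $5,044.

$5,044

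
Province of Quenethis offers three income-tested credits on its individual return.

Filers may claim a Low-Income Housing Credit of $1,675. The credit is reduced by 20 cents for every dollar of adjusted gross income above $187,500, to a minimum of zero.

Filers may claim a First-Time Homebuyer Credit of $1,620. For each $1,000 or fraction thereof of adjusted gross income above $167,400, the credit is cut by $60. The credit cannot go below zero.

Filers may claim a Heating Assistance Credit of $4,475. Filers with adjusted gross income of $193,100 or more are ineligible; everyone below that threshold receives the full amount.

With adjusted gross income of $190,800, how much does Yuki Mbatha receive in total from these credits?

Low-Income Housing Credit: 20% of the $3,300 excess over $187,500 is $660; credit = $1,675 − $660 = $1,015.
First-Time Homebuyer Credit: income exceeds $167,400 by $23,400, which is 24 full-or-partial $1,000 increments; reduction = 24 × $60 = $1,440, leaving $180.
Heating Assistance Credit: $190,800 is below the $193,100 cutoff, so the full $4,475 applies.
Total: $1,015 + $180 + $4,475 = $5,670.

$5,670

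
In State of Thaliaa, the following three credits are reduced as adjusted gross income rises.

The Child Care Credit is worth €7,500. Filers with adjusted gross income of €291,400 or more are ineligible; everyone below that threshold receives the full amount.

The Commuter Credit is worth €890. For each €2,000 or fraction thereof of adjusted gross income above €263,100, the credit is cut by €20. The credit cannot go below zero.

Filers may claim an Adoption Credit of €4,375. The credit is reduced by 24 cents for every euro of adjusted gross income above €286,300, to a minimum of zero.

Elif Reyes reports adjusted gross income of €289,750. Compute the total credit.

Child Care Credit: €289,750 is below the €291,400 cutoff, so the full €7,500 applies.
Commuter Credit: income exceeds €263,100 by €26,650, which is 14 full-or-partial €2,000 increments; reduction = 14 × €20 = €280, leaving €610.
Adoption Credit: 24% of the €3,450 excess over €286,300 is €828; credit = €4,375 − €828 = €3,547.
Total: €7,500 + €610 + €3,547 = €11,657.

€11,657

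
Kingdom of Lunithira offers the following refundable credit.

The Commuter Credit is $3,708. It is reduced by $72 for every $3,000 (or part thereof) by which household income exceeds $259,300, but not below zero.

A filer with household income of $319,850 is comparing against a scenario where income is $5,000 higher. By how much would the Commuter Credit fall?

$72

At $319,850 — income exceeds $259,300 by $60,550, which is 21 full-or-partial $3,000 increments; reduction = 21 × $72 = $1,512, leaving $2,196.
At $324,850 — income exceeds $259,300 by $65,550, which is 22 full-or-partial $3,000 increments; reduction = 22 × $72 = $1,584, leaving $2,124.
Lost: $2,196 − $2,124 = $72.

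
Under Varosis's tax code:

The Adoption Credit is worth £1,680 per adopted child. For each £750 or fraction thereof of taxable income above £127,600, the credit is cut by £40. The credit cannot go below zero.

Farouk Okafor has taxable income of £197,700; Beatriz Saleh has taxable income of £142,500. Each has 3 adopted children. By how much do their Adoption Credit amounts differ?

Farouk (£197,700): Adoption Credit: base = 3 × £1,680 = £5,040. income exceeds £127,600 by £70,100, which is 94 full-or-partial £750 increments; reduction = 94 × £40 = £3,760, leaving £1,280.
Beatriz (£142,500): Adoption Credit: base = 3 × £1,680 = £5,040. income exceeds £127,600 by £14,900, which is 20 full-or-partial £750 increments; reduction = 20 × £40 = £800, leaving £4,240.
Difference: |£1,280 − £4,240| = £2,960.

£2,960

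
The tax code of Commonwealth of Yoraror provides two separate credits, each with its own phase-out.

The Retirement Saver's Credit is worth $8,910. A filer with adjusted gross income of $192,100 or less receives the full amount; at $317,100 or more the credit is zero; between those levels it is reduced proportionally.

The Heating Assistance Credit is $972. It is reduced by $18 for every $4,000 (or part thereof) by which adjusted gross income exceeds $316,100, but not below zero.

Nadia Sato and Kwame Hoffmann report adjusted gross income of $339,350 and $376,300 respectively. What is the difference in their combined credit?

$180

Nadia ($339,350): Retirement Saver's Credit: $339,350 is at or above $317,100, so the credit is $0. Heating Assistance Credit: income exceeds $316,100 by $23,250, which is 6 full-or-partial $4,000 increments; reduction = 6 × $18 = $108, leaving $864. total $0 + $864 = $864
Kwame ($376,300): Retirement Saver's Credit: $376,300 is at or above $317,100, so the credit is $0. Heating Assistance Credit: income exceeds $316,100 by $60,200, which is 16 full-or-partial $4,000 increments; reduction = 16 × $18 = $288, leaving $684. total $0 + $684 = $684
Difference: |$864 − $684| = $180.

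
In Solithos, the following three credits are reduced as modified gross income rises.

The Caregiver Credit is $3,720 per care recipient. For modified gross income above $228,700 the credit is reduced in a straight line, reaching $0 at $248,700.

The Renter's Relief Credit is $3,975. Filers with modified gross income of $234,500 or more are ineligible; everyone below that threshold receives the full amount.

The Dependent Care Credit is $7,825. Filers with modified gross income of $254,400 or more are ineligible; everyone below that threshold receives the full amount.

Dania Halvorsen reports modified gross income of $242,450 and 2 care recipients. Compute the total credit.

Caregiver Credit: base = 2 × $3,720 = $7,440. $242,450 is $13,750 into a $20,000 phase-out range, leaving 6,250/20,000 of the credit: $7,440 × 6,250/20,000 = $2,325.
Renter's Relief Credit: $242,450 meets or exceeds the $234,500 cutoff, so the credit is $0.
Dependent Care Credit: $242,450 is below the $254,400 cutoff, so the full $7,825 applies.
Total: $2,325 + $0 + $7,825 = $10,150.

$10,150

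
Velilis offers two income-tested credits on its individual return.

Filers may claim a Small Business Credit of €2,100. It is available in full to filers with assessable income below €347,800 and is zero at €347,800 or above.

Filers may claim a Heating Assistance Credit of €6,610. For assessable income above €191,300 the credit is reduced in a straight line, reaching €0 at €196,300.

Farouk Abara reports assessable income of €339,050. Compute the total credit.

Small Business Credit: €339,050 is below the €347,800 cutoff, so the full €2,100 applies.
Heating Assistance Credit: €339,050 is at or above €196,300, so the credit is €0.
Total: €2,100 + €0 = €2,100.

€2,100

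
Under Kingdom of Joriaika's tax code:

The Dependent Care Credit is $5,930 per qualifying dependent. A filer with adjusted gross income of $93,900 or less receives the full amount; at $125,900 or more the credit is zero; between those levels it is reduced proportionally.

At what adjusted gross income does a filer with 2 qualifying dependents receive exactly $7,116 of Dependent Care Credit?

$106,700

Full credit = 2 × $5,930 = $11,860.
$7,116 is 7,116/11,860 of the full $11,860, so 4,744/11,860 of the $32,000 range has been used: income = $93,900 + $32,000 × 4,744/11,860 = $106,700.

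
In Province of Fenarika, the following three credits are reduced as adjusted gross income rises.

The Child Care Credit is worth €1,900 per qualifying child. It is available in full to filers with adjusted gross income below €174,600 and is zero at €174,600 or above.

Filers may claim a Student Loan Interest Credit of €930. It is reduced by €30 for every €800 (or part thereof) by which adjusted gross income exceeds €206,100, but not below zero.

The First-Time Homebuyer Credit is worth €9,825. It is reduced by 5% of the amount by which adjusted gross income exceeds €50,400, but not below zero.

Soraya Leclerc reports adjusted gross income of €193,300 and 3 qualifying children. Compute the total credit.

Child Care Credit: base = 3 × €1,900 = €5,700. €193,300 meets or exceeds the €174,600 cutoff, so the credit is €0.
Student Loan Interest Credit: €193,300 is at or below the €206,100 threshold, so the full €930 applies.
First-Time Homebuyer Credit: 5% of the €142,900 excess over €50,400 is €7,145; credit = €9,825 − €7,145 = €2,680.
Total: €0 + €930 + €2,680 = €3,610.

€3,610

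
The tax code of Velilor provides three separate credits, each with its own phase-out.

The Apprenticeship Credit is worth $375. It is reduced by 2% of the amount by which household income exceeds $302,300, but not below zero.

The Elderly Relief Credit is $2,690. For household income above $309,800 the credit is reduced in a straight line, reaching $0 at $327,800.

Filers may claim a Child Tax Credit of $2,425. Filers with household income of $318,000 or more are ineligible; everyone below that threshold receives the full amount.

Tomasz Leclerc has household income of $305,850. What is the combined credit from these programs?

Apprenticeship Credit: 2% of the $3,550 excess over $302,300 is $71; credit = $375 − $71 = $304.
Elderly Relief Credit: $305,850 is at or below the $309,800 threshold, so the full $2,690 applies.
Child Tax Credit: $305,850 is below the $318,000 cutoff, so the full $2,425 applies.
Total: $304 + $2,690 + $2,425 = $5,419.

$5,419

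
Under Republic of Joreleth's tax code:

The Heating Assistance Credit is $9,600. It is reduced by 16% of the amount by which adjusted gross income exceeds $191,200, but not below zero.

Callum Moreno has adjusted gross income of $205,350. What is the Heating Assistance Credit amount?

$7,336

Heating Assistance Credit: 16% of the $14,150 excess over $191,200 is $2,264; credit = $9,600 − $2,264 = $7,336.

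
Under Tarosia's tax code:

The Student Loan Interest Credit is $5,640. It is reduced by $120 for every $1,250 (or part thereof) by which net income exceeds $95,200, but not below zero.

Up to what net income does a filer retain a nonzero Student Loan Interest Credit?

After 46 increments the reduction is 46 × $120 = $5,520, leaving $120; one more increment wipes it out. Increment 46 ends at excess 46 × $1,250 = $57,500, so the highest qualifying income is $95,200 + $57,500 = $152,700.

$152,700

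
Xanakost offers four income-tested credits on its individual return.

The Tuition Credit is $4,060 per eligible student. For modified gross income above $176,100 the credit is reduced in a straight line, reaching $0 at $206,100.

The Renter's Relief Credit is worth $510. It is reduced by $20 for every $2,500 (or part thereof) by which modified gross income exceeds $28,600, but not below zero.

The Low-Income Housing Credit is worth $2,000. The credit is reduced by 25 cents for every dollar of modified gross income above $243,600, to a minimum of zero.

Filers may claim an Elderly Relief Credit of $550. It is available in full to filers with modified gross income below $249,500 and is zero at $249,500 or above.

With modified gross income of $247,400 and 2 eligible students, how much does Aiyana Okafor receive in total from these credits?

Tuition Credit: base = 2 × $4,060 = $8,120. $247,400 is at or above $206,100, so the credit is $0.
Renter's Relief Credit: income exceeds $28,600 by $218,800 → 88 increments × $20 = $1,760 ≥ base, so the credit is $0.
Low-Income Housing Credit: 25% of the $3,800 excess over $243,600 is $950; credit = $2,000 − $950 = $1,050.
Elderly Relief Credit: $247,400 is below the $249,500 cutoff, so the full $550 applies.
Total: $0 + $0 + $1,050 + $550 = $1,600.

$1,600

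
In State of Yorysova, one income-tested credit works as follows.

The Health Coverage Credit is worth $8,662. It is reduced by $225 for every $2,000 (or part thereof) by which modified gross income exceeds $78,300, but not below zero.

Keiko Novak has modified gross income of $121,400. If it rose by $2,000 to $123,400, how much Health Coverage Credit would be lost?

$225

At $121,400 — income exceeds $78,300 by $43,100, which is 22 full-or-partial $2,000 increments; reduction = 22 × $225 = $4,950, leaving $3,712.
At $123,400 — income exceeds $78,300 by $45,100, which is 23 full-or-partial $2,000 increments; reduction = 23 × $225 = $5,175, leaving $3,487.
Lost: $3,712 − $3,487 = $225.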